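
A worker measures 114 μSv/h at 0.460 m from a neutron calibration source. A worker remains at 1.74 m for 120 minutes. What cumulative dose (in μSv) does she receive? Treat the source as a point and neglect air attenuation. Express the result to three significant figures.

Using I₁d₁² = I₂d₂², rate at 1.74 m:
(0.460/1.74)² = 0.06989, so 114 × 0.06989 = 7.967 μSv/h.
Dose = rate × time = 7.967 μSv/h × 2.000 h = 15.93 μSv.

15.9 μSv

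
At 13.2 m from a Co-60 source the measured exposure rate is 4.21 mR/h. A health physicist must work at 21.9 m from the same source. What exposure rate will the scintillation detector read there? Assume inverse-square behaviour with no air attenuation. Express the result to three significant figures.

1.53 mR/h

By the inverse-square law, scaling from 13.2 m to 21.9 m:
(13.2/21.9)² = 0.3633, so 4.21 × 0.3633 = 1.529 mR/h.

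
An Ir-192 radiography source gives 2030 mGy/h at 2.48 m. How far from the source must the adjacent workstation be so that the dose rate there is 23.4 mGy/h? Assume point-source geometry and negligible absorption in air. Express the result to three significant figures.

23.1 m

By the inverse-square law, d₂ = d₁·√(I₁/I₂).
I₁/I₂ = 2030/23.4 = 86.75, so d₂ = 2.48 × √86.75 = 23.10 m.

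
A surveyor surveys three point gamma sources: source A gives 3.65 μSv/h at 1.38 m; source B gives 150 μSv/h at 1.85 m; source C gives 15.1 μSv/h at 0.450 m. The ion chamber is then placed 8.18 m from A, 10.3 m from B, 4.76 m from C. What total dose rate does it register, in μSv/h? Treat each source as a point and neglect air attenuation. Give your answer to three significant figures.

5.08 μSv/h

Each source contributes Iᵢ·(dᵢ/rᵢ)²; contributions add.
A: 3.65 × (1.38/8.18)² = 0.1039 μSv/h
B: 150 × (1.85/10.3)² = 4.839 μSv/h
C: 15.1 × (0.450/4.76)² = 0.1350 μSv/h
Total = 0.1039 + 4.839 + 0.1350 = 5.078 μSv/h.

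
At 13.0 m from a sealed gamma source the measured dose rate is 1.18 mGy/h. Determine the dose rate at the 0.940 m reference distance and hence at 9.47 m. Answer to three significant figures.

Using I₁d₁² = I₂d₂²,
At 0.940 m: 1.18 × (13.0/0.940)² = 1.18 × 191.3 = 225.7 mGy/h
At 9.47 m: 225.7 × (0.940/9.47)² = 225.7 × 0.009853 = 2.224 mGy/h.

226 mGy/h; 2.22 mGy/h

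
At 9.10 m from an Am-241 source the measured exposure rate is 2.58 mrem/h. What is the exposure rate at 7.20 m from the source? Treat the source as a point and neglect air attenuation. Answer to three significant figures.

4.12 mrem/h

Intensity scales as (d₁/d₂)², so scaling from 9.10 m to 7.20 m:
2.58 × (9.10/7.20)² = 2.58 × 1.597 = 4.120 mrem/h.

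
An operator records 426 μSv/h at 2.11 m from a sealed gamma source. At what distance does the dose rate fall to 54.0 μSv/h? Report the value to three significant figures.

Since intensity falls as 1/r², d₂ = d₁·√(I₁/I₂).
I₁/I₂ = 426/54.0 = 7.889, so d₂ = 2.11 × √7.889 = 5.926 m.

5.93 m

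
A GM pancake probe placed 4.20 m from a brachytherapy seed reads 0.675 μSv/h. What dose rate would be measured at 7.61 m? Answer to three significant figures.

By the inverse-square law, scaling from 4.20 m to 7.61 m:
(4.20/7.61)² = 0.3046, so 0.675 × 0.3046 = 0.2056 μSv/h.

0.206 μSv/h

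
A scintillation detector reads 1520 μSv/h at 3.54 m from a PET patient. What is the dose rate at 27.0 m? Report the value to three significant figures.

Intensity scales as (d₁/d₂)², so the rate at 27.0 m is
(3.54/27.0)² = 0.01719, so 1520 × 0.01719 = 26.13 μSv/h.

26.1 μSv/h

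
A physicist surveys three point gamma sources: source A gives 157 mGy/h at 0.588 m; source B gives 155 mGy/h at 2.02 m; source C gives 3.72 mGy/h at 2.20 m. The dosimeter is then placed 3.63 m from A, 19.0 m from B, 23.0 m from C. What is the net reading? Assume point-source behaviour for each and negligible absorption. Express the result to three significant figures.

Each source contributes Iᵢ·(dᵢ/rᵢ)²; contributions add.
A: 157 × (0.588/3.63)² = 4.119 mGy/h
B: 155 × (2.02/19.0)² = 1.752 mGy/h
C: 3.72 × (2.20/23.0)² = 0.03404 mGy/h
Total = 4.119 + 1.752 + 0.03404 = 5.905 mGy/h.

5.91 mGy/h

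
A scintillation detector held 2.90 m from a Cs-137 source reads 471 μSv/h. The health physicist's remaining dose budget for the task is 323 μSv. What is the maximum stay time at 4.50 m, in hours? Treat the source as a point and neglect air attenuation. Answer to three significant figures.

Intensity scales as (d₁/d₂)², so rate at 4.50 m:
471 × (2.90/4.50)² = 471 × 0.4153 = 195.6 μSv/h.
Stay time = 323 μSv ÷ 195.6 μSv/h = 1.651 h.

1.65 h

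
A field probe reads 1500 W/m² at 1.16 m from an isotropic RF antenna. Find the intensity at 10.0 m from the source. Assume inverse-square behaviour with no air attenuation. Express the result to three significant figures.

20.2 W/m²

Since intensity falls as 1/r², the rate at 10.0 m is
(1.16/10.0)² = 0.01346, so 1500 × 0.01346 = 20.19 W/m².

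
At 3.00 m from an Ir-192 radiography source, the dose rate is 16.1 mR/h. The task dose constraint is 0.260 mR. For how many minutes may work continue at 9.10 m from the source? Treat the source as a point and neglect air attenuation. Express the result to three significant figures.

8.92 min

Intensity scales as (d₁/d₂)², so rate at 9.10 m:
(3.00/9.10)² = 0.1087, so 16.1 × 0.1087 = 1.750 mR/h.
Stay time = 0.260 mR ÷ 1.750 mR/h = 0.1486 h = 8.916 min.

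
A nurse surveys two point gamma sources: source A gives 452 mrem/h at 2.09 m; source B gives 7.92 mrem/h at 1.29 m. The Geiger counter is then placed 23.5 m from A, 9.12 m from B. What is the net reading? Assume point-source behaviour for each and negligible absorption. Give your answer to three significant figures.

3.73 mrem/h

Each source contributes Iᵢ·(dᵢ/rᵢ)²; contributions add.
A: 452 × (2.09/23.5)² = 3.575 mrem/h
B: 7.92 × (1.29/9.12)² = 0.1585 mrem/h
Total = 3.575 + 0.1585 = 3.734 mrem/h.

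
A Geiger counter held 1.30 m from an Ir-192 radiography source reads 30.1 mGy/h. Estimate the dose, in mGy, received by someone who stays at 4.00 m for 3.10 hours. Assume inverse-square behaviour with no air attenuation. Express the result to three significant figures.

By the inverse-square law, rate at 4.00 m:
(1.30/4.00)² = 0.1056, so 30.1 × 0.1056 = 3.179 mGy/h.
Dose = rate × time = 3.179 mGy/h × 3.100 h = 9.855 mGy.

9.86 mGy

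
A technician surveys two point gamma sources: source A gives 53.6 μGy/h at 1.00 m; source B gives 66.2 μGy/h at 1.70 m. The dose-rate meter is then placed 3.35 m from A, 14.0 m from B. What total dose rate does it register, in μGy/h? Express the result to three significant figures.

5.75 μGy/h

By superposition, sum each source's inverse-square contribution:
A: 53.6 × (1.00/3.35)² = 4.776 μGy/h
B: 66.2 × (1.70/14.0)² = 0.9761 μGy/h
Total = 4.776 + 0.9761 = 5.752 μGy/h.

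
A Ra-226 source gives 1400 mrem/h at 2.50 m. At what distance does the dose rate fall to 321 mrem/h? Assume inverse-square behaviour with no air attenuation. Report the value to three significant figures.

5.22 m

By the inverse-square law, d₂ = d₁·√(I₁/I₂).
I₁/I₂ = 1400/321 = 4.361, so d₂ = 2.50 × √4.361 = 5.221 m.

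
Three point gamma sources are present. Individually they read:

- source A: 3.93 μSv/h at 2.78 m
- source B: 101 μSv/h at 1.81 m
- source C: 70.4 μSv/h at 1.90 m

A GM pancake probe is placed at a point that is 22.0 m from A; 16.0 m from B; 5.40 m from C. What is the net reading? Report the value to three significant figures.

Each source contributes Iᵢ·(dᵢ/rᵢ)²; contributions add.
A: 3.93 × (2.78/22.0)² = 0.06275 μSv/h
B: 101 × (1.81/16.0)² = 1.293 μSv/h
C: 70.4 × (1.90/5.40)² = 8.716 μSv/h
Total = 0.06275 + 1.293 + 8.716 = 10.07 μSv/h.

10.1 μSv/h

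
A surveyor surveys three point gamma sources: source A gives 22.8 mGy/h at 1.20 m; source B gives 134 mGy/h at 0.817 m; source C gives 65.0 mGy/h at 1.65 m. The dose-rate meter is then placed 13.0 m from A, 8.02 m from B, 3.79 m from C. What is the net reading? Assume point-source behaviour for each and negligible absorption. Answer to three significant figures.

Each source contributes Iᵢ·(dᵢ/rᵢ)²; contributions add.
A: 22.8 × (1.20/13.0)² = 0.1943 mGy/h
B: 134 × (0.817/8.02)² = 1.391 mGy/h
C: 65.0 × (1.65/3.79)² = 12.32 mGy/h
Total = 0.1943 + 1.391 + 12.32 = 13.91 mGy/h.

13.9 mGy/h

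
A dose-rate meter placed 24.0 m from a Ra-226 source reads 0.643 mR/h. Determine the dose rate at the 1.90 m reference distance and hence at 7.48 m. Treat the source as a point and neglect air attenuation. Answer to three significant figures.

103 mR/h; 6.62 mR/h

Using I₁d₁² = I₂d₂²,
At 1.90 m: (24.0/1.90)² = 159.6, so 0.643 × 159.6 = 102.6 mR/h
At 7.48 m: (1.90/7.48)² = 0.06452, so 102.6 × 0.06452 = 6.620 mR/h.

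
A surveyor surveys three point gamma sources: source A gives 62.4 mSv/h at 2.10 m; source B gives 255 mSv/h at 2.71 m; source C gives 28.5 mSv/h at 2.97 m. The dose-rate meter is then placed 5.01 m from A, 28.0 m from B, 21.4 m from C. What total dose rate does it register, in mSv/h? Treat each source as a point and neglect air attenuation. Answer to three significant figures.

By superposition, sum each source's inverse-square contribution:
A: 62.4 × (2.10/5.01)² = 10.96 mSv/h
B: 255 × (2.71/28.0)² = 2.389 mSv/h
C: 28.5 × (2.97/21.4)² = 0.5489 mSv/h
Total = 10.96 + 2.389 + 0.5489 = 13.90 mSv/h.

13.9 mSv/h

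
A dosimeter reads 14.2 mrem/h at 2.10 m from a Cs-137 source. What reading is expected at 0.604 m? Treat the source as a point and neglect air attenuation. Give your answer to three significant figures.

172 mrem/h

Intensity scales as (d₁/d₂)², so the rate at 0.604 m is
14.2 × (2.10/0.604)² = 14.2 × 12.09 = 171.7 mrem/h.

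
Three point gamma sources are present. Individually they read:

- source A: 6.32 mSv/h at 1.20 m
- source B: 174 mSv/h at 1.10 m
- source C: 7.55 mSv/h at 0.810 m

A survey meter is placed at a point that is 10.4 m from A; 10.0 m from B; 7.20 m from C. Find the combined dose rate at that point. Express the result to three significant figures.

2.29 mSv/h

Each source contributes Iᵢ·(dᵢ/rᵢ)²; contributions add.
A: 6.32 × (1.20/10.4)² = 0.08414 mSv/h
B: 174 × (1.10/10.0)² = 2.105 mSv/h
C: 7.55 × (0.810/7.20)² = 0.09555 mSv/h
Total = 0.08414 + 2.105 + 0.09555 = 2.285 mSv/h.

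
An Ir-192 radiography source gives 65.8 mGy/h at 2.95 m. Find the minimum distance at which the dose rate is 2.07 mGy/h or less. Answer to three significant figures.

16.6 m

Intensity scales as (d₁/d₂)², so d₂ = d₁·√(I₁/I₂).
I₁/I₂ = 65.8/2.07 = 31.79, so d₂ = 2.95 × √31.79 = 16.63 m.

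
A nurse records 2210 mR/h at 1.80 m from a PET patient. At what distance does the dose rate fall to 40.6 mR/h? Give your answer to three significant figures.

13.3 m

Since intensity falls as 1/r², d₂ = d₁·√(I₁/I₂).
I₁/I₂ = 2210/40.6 = 54.43, so d₂ = 1.80 × √54.43 = 13.28 m.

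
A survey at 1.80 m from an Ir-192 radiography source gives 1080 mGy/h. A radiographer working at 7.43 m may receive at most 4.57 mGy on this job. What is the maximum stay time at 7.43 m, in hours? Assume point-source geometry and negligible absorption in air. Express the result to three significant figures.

0.0721 h

By the inverse-square law, rate at 7.43 m:
(1.80/7.43)² = 0.05869, so 1080 × 0.05869 = 63.39 mGy/h.
Stay time = 4.57 mGy ÷ 63.39 mGy/h = 0.07209 h.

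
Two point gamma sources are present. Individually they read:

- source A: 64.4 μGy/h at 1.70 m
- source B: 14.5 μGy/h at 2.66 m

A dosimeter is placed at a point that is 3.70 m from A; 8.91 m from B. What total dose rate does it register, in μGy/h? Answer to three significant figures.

14.9 μGy/h

By superposition, sum each source's inverse-square contribution:
A: 64.4 × (1.70/3.70)² = 13.60 μGy/h
B: 14.5 × (2.66/8.91)² = 1.292 μGy/h
Total = 13.60 + 1.292 = 14.89 μGy/h.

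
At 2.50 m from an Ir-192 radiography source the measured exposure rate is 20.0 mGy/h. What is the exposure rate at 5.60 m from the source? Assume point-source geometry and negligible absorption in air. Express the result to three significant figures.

Using I₁d₁² = I₂d₂², scaling from 2.50 m to 5.60 m:
20.0 × (2.50/5.60)² = 20.0 × 0.1993 = 3.986 mGy/h.

3.99 mGy/h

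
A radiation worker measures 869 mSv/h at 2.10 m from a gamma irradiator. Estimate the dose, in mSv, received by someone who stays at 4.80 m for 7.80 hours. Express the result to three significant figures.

Intensity scales as (d₁/d₂)², so rate at 4.80 m:
(2.10/4.80)² = 0.1914, so 869 × 0.1914 = 166.3 mSv/h.
Dose = rate × time = 166.3 mSv/h × 7.800 h = 1297 mSv.

1300 mSv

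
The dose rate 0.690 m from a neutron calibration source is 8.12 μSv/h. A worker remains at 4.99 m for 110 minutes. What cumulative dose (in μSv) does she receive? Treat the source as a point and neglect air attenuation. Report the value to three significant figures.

Applying the 1/r² law, rate at 4.99 m:
(0.690/4.99)² = 0.01912, so 8.12 × 0.01912 = 0.1553 μSv/h.
Dose = rate × time = 0.1553 μSv/h × 1.833 h = 0.2847 μSv.

0.285 μSv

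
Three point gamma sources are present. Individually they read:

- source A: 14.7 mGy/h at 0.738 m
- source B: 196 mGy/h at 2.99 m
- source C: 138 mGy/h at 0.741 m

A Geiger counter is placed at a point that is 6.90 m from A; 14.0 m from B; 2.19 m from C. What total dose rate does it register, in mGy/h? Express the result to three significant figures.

Each source contributes Iᵢ·(dᵢ/rᵢ)²; contributions add.
A: 14.7 × (0.738/6.90)² = 0.1682 mGy/h
B: 196 × (2.99/14.0)² = 8.940 mGy/h
C: 138 × (0.741/2.19)² = 15.80 mGy/h
Total = 0.1682 + 8.940 + 15.80 = 24.91 mGy/h.

24.9 mGy/h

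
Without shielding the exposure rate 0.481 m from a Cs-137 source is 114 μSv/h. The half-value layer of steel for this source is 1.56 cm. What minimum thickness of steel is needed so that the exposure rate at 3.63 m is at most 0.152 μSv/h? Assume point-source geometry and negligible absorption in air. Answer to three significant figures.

At 3.63 m, distance alone gives 114 × (0.481/3.63)² = 114 × 0.01756 = 2.002 μSv/h.
Further attenuation needed: 2.002/0.152 = 13.17.
n = log₂(13.17) = 3.719 half-value layers.
Thickness = 3.719 × 1.56 cm = 5.802 cm.

5.80 cm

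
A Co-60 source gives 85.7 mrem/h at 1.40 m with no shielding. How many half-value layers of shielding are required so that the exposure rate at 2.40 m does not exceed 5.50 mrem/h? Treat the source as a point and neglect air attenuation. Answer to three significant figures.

2.41 half-value layers

At 2.40 m, distance alone gives (1.40/2.40)² = 0.3403, so 85.7 × 0.3403 = 29.16 mrem/h.
Further attenuation needed: 29.16/5.50 = 5.302.
n = log₂(5.302) = 2.407 half-value layers.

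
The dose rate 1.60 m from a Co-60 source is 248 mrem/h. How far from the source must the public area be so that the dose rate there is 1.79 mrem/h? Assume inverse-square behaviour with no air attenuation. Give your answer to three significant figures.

18.8 m

Intensity scales as (d₁/d₂)², so d₂ = d₁·√(I₁/I₂).
I₁/I₂ = 248/1.79 = 138.5, so d₂ = 1.60 × √138.5 = 18.83 m.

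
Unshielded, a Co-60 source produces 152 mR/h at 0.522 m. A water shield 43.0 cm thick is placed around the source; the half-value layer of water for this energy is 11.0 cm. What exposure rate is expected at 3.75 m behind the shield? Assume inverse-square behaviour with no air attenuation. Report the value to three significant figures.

0.196 mR/h

Distance alone: (0.522/3.75)² = 0.01938, so 152 × 0.01938 = 2.946 mR/h.
Shield: 43.0/11.0 = 3.909 half-value layers → attenuation 2^(−3.909) = 0.06657.
Combined: 2.946 × 0.06657 = 0.1961 mR/h.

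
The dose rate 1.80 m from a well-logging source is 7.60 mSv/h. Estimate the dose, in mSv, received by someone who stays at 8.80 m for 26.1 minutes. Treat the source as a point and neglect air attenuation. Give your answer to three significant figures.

Intensity scales as (d₁/d₂)², so rate at 8.80 m:
7.60 × (1.80/8.80)² = 7.60 × 0.04184 = 0.3180 mSv/h.
Dose = rate × time = 0.3180 mSv/h × 0.4350 h = 0.1383 mSv.

0.138 mSv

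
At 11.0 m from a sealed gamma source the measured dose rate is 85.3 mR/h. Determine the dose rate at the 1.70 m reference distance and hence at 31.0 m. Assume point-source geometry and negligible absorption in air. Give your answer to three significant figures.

Using I₁d₁² = I₂d₂²,
At 1.70 m: (11.0/1.70)² = 41.87, so 85.3 × 41.87 = 3572 mR/h
At 31.0 m: 3572 × (1.70/31.0)² = 3572 × 0.003007 = 10.74 mR/h.

3570 mR/h; 10.7 mR/h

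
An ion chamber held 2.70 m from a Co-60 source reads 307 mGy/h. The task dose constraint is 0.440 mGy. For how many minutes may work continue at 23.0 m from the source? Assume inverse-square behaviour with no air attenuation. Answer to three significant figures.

6.24 min

By the inverse-square law, rate at 23.0 m:
307 × (2.70/23.0)² = 307 × 0.01378 = 4.230 mGy/h.
Stay time = 0.440 mGy ÷ 4.230 mGy/h = 0.1040 h = 6.240 min.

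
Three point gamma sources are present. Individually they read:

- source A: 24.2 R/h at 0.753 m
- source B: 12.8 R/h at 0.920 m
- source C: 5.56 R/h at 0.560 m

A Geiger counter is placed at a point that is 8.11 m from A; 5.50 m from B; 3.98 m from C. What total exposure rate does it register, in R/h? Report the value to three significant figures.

0.677 R/h

Each source contributes Iᵢ·(dᵢ/rᵢ)²; contributions add.
A: 24.2 × (0.753/8.11)² = 0.2086 R/h
B: 12.8 × (0.920/5.50)² = 0.3581 R/h
C: 5.56 × (0.560/3.98)² = 0.1101 R/h
Total = 0.2086 + 0.3581 + 0.1101 = 0.6768 R/h.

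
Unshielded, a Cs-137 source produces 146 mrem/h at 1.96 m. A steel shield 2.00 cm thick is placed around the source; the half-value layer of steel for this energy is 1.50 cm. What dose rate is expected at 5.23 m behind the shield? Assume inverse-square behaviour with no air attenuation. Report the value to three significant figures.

8.14 mrem/h

Distance alone: 146 × (1.96/5.23)² = 146 × 0.1404 = 20.50 mrem/h.
Shield: 2.00/1.50 = 1.333 half-value layers → attenuation 2^(−1.333) = 0.3969.
Combined: 20.50 × 0.3969 = 8.136 mrem/h.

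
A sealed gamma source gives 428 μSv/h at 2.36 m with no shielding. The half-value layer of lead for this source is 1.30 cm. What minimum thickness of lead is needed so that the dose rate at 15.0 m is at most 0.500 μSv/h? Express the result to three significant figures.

At 15.0 m, distance alone gives 428 × (2.36/15.0)² = 428 × 0.02475 = 10.59 μSv/h.
Further attenuation needed: 10.59/0.500 = 21.18.
n = log₂(21.18) = 4.405 half-value layers.
Thickness = 4.405 × 1.30 cm = 5.727 cm.

5.73 cm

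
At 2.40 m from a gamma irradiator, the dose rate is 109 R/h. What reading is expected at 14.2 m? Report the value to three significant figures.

Using I₁d₁² = I₂d₂², the rate at 14.2 m is
(2.40/14.2)² = 0.02857, so 109 × 0.02857 = 3.114 R/h.

3.11 R/h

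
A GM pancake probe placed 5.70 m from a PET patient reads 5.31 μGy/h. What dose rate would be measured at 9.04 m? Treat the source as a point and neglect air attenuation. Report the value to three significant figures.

2.11 μGy/h

Intensity scales as (d₁/d₂)², so scaling from 5.70 m to 9.04 m:
(5.70/9.04)² = 0.3976, so 5.31 × 0.3976 = 2.111 μGy/h.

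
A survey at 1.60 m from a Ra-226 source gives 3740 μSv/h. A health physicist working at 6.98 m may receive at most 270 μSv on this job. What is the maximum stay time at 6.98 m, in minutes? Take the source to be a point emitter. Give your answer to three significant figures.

By the inverse-square law, rate at 6.98 m:
3740 × (1.60/6.98)² = 3740 × 0.05254 = 196.5 μSv/h.
Stay time = 270 μSv ÷ 196.5 μSv/h = 1.374 h = 82.44 min.

82.4 min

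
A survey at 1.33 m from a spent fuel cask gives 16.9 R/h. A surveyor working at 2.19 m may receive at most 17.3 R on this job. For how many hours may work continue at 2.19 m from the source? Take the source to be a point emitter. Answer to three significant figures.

Intensity scales as (d₁/d₂)², so rate at 2.19 m:
(1.33/2.19)² = 0.3688, so 16.9 × 0.3688 = 6.233 R/h.
Stay time = 17.3 R ÷ 6.233 R/h = 2.776 h.

2.78 h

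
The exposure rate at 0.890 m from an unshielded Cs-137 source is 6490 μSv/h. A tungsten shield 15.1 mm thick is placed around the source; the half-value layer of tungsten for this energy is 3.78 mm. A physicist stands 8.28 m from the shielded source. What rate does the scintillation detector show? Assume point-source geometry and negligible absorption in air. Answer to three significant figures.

Distance alone: (0.890/8.28)² = 0.01155, so 6490 × 0.01155 = 74.96 μSv/h.
Shield: 15.1/3.78 = 3.995 half-value layers → attenuation 2^(−3.995) = 0.06272.
Combined: 74.96 × 0.06272 = 4.701 μSv/h.

4.70 μSv/h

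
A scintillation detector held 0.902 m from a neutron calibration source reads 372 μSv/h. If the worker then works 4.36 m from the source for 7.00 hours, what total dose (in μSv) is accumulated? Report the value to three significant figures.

Intensity scales as (d₁/d₂)², so rate at 4.36 m:
372 × (0.902/4.36)² = 372 × 0.04280 = 15.92 μSv/h.
Dose = rate × time = 15.92 μSv/h × 7.000 h = 111.4 μSv.

111 μSv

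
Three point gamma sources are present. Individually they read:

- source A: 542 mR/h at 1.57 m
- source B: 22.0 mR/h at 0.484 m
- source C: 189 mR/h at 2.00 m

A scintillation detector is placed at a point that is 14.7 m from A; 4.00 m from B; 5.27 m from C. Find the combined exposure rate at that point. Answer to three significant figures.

Each source contributes Iᵢ·(dᵢ/rᵢ)²; contributions add.
A: 542 × (1.57/14.7)² = 6.182 mR/h
B: 22.0 × (0.484/4.00)² = 0.3221 mR/h
C: 189 × (2.00/5.27)² = 27.22 mR/h
Total = 6.182 + 0.3221 + 27.22 = 33.72 mR/h.

33.7 mR/h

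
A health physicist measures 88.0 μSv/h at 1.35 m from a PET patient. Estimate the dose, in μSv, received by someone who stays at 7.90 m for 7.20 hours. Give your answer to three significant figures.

Applying the 1/r² law, rate at 7.90 m:
88.0 × (1.35/7.90)² = 88.0 × 0.02920 = 2.570 μSv/h.
Dose = rate × time = 2.570 μSv/h × 7.200 h = 18.50 μSv.

18.5 μSv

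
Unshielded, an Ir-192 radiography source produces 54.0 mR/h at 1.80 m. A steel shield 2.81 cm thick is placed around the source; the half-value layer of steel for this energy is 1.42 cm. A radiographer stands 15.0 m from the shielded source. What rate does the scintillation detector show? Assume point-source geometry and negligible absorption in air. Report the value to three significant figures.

Distance alone: (1.80/15.0)² = 0.01440, so 54.0 × 0.01440 = 0.7776 mR/h.
Shield: 2.81/1.42 = 1.979 half-value layers → attenuation 2^(−1.979) = 0.2537.
Combined: 0.7776 × 0.2537 = 0.1973 mR/h.

0.197 mR/h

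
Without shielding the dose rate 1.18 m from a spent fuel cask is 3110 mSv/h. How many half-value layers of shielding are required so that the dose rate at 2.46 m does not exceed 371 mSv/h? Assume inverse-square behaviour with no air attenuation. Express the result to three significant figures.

At 2.46 m, distance alone gives 3110 × (1.18/2.46)² = 3110 × 0.2301 = 715.6 mSv/h.
Further attenuation needed: 715.6/371 = 1.929.
n = log₂(1.929) = 0.9479 half-value layers.

0.948 half-value layers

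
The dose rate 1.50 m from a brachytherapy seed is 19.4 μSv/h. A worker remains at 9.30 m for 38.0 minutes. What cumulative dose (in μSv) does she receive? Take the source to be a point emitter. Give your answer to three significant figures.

0.320 μSv

By the inverse-square law, rate at 9.30 m:
(1.50/9.30)² = 0.02601, so 19.4 × 0.02601 = 0.5046 μSv/h.
Dose = rate × time = 0.5046 μSv/h × 0.6333 h = 0.3196 μSv.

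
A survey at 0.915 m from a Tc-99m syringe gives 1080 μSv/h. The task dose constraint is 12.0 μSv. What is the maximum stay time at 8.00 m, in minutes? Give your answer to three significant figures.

Applying the 1/r² law, rate at 8.00 m:
1080 × (0.915/8.00)² = 1080 × 0.01308 = 14.13 μSv/h.
Stay time = 12.0 μSv ÷ 14.13 μSv/h = 0.8493 h = 50.96 min.

51.0 min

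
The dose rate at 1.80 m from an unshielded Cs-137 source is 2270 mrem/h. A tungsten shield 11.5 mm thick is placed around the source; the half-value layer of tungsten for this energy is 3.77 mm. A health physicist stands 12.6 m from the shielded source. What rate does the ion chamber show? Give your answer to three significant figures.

Distance alone: (1.80/12.6)² = 0.02041, so 2270 × 0.02041 = 46.33 mrem/h.
Shield: 11.5/3.77 = 3.050 half-value layers → attenuation 2^(−3.050) = 0.1207.
Combined: 46.33 × 0.1207 = 5.592 mrem/h.

5.59 mrem/h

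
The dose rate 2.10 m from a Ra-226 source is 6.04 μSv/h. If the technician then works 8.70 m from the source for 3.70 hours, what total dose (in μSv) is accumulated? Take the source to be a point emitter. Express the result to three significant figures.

1.30 μSv

Applying the 1/r² law, rate at 8.70 m:
(2.10/8.70)² = 0.05826, so 6.04 × 0.05826 = 0.3519 μSv/h.
Dose = rate × time = 0.3519 μSv/h × 3.700 h = 1.302 μSv.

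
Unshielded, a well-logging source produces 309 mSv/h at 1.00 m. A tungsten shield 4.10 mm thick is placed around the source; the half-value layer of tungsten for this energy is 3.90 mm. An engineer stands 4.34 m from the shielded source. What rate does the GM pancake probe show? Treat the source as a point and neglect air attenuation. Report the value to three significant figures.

Distance alone: (1.00/4.34)² = 0.05309, so 309 × 0.05309 = 16.40 mSv/h.
Shield: 4.10/3.90 = 1.051 half-value layers → attenuation 2^(−1.051) = 0.4826.
Combined: 16.40 × 0.4826 = 7.915 mSv/h.

7.92 mSv/h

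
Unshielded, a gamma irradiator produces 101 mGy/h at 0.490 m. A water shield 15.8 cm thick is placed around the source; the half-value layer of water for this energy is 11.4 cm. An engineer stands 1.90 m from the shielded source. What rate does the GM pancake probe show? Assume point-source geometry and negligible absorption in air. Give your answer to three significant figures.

2.57 mGy/h

Distance alone: (0.490/1.90)² = 0.06651, so 101 × 0.06651 = 6.718 mGy/h.
Shield: 15.8/11.4 = 1.386 half-value layers → attenuation 2^(−1.386) = 0.3826.
Combined: 6.718 × 0.3826 = 2.570 mGy/h.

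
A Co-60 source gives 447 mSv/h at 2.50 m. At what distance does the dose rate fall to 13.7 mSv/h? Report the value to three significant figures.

By the inverse-square law, d₂ = d₁·√(I₁/I₂).
I₁/I₂ = 447/13.7 = 32.63, so d₂ = 2.50 × √32.63 = 14.28 m.

14.3 m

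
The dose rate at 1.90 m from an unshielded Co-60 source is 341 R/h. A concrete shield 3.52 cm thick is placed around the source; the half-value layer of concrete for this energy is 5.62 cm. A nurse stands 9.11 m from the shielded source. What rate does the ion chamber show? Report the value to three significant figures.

Distance alone: (1.90/9.11)² = 0.04350, so 341 × 0.04350 = 14.83 R/h.
Shield: 3.52/5.62 = 0.6263 half-value layers → attenuation 2^(−0.6263) = 0.6478.
Combined: 14.83 × 0.6478 = 9.607 R/h.

9.61 R/h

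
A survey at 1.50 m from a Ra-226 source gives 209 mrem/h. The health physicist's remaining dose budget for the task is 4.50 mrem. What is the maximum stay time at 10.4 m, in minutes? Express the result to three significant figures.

62.1 min

Intensity scales as (d₁/d₂)², so rate at 10.4 m:
209 × (1.50/10.4)² = 209 × 0.02080 = 4.347 mrem/h.
Stay time = 4.50 mrem ÷ 4.347 mrem/h = 1.035 h = 62.10 min.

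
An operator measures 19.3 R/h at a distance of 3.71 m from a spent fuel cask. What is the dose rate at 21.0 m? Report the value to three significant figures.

0.602 R/h

Intensity scales as (d₁/d₂)², so the rate at 21.0 m is
(3.71/21.0)² = 0.03121, so 19.3 × 0.03121 = 0.6024 R/h.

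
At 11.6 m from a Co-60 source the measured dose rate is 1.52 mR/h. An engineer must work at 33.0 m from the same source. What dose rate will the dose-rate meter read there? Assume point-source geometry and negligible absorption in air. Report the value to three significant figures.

Applying the 1/r² law, scaling from 11.6 m to 33.0 m:
(11.6/33.0)² = 0.1236, so 1.52 × 0.1236 = 0.1879 mR/h.

0.188 mR/h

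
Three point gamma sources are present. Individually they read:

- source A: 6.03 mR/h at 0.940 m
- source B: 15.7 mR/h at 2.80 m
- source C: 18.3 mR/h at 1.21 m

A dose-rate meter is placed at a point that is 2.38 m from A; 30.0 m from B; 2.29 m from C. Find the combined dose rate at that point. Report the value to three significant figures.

6.19 mR/h

By superposition, sum each source's inverse-square contribution:
A: 6.03 × (0.940/2.38)² = 0.9406 mR/h
B: 15.7 × (2.80/30.0)² = 0.1368 mR/h
C: 18.3 × (1.21/2.29)² = 5.109 mR/h
Total = 0.9406 + 0.1368 + 5.109 = 6.186 mR/h.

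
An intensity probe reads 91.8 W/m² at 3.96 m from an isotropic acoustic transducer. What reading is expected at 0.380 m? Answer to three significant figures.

9970 W/m²

Since intensity falls as 1/r², the rate at 0.380 m is
91.8 × (3.96/0.380)² = 91.8 × 108.6 = 9969 W/m².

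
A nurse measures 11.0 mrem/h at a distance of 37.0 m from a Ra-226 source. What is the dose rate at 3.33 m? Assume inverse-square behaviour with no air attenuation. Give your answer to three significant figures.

1360 mrem/h

By the inverse-square law, the rate at 3.33 m is
11.0 × (37.0/3.33)² = 11.0 × 123.5 = 1358 mrem/h.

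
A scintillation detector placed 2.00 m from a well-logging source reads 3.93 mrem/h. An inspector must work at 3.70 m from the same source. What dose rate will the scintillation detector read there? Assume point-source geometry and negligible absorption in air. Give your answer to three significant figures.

Intensity scales as (d₁/d₂)², so scaling from 2.00 m to 3.70 m:
3.93 × (2.00/3.70)² = 3.93 × 0.2922 = 1.148 mrem/h.

1.15 mrem/h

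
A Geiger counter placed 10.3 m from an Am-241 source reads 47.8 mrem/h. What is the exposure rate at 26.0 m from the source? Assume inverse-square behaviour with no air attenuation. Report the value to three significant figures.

7.50 mrem/h

By the inverse-square law, scaling from 10.3 m to 26.0 m:
(10.3/26.0)² = 0.1569, so 47.8 × 0.1569 = 7.500 mrem/h.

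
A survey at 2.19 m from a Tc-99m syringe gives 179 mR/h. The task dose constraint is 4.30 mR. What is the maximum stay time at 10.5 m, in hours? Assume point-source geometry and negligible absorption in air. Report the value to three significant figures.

0.552 h

Intensity scales as (d₁/d₂)², so rate at 10.5 m:
179 × (2.19/10.5)² = 179 × 0.04350 = 7.786 mR/h.
Stay time = 4.30 mR ÷ 7.786 mR/h = 0.5523 h.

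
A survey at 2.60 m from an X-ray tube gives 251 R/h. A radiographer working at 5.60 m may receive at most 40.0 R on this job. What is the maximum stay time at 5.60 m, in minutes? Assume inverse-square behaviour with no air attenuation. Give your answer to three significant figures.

Applying the 1/r² law, rate at 5.60 m:
251 × (2.60/5.60)² = 251 × 0.2156 = 54.12 R/h.
Stay time = 40.0 R ÷ 54.12 R/h = 0.7391 h = 44.35 min.

44.4 min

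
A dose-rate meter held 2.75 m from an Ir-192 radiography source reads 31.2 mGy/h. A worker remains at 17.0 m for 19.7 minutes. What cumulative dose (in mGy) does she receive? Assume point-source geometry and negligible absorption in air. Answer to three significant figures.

Applying the 1/r² law, rate at 17.0 m:
(2.75/17.0)² = 0.02617, so 31.2 × 0.02617 = 0.8165 mGy/h.
Dose = rate × time = 0.8165 mGy/h × 0.3283 h = 0.2681 mGy.

0.268 mGy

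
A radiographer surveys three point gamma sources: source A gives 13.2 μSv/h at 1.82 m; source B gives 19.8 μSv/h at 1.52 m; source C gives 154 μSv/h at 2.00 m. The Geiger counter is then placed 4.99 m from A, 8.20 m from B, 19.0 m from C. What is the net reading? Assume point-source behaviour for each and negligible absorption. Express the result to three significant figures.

4.14 μSv/h

Each source contributes Iᵢ·(dᵢ/rᵢ)²; contributions add.
A: 13.2 × (1.82/4.99)² = 1.756 μSv/h
B: 19.8 × (1.52/8.20)² = 0.6803 μSv/h
C: 154 × (2.00/19.0)² = 1.706 μSv/h
Total = 1.756 + 0.6803 + 1.706 = 4.142 μSv/h.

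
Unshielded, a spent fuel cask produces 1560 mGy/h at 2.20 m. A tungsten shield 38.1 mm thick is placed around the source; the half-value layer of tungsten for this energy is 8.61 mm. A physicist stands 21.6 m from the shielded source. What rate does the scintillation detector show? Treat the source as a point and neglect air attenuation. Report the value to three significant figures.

0.753 mGy/h

Distance alone: (2.20/21.6)² = 0.01037, so 1560 × 0.01037 = 16.18 mGy/h.
Shield: 38.1/8.61 = 4.425 half-value layers → attenuation 2^(−4.425) = 0.04655.
Combined: 16.18 × 0.04655 = 0.7532 mGy/h.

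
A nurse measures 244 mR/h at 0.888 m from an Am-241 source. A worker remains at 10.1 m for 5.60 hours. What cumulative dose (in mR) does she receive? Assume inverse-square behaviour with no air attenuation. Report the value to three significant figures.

10.6 mR

Applying the 1/r² law, rate at 10.1 m:
244 × (0.888/10.1)² = 244 × 0.007730 = 1.886 mR/h.
Dose = rate × time = 1.886 mR/h × 5.600 h = 10.56 mR.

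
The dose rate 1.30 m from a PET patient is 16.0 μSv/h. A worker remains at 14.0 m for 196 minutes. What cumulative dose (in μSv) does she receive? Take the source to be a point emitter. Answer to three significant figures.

Since intensity falls as 1/r², rate at 14.0 m:
(1.30/14.0)² = 0.008622, so 16.0 × 0.008622 = 0.1380 μSv/h.
Dose = rate × time = 0.1380 μSv/h × 3.267 h = 0.4508 μSv.

0.451 μSv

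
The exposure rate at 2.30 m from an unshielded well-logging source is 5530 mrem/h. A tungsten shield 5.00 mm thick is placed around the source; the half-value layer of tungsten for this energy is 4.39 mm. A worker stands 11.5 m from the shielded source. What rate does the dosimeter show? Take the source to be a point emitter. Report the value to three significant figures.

100 mrem/h

Distance alone: (2.30/11.5)² = 0.04000, so 5530 × 0.04000 = 221.2 mrem/h.
Shield: 5.00/4.39 = 1.139 half-value layers → attenuation 2^(−1.139) = 0.4541.
Combined: 221.2 × 0.4541 = 100.4 mrem/h.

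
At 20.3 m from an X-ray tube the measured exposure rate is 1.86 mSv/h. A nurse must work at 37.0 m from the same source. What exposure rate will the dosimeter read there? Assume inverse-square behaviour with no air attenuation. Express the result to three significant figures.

0.560 mSv/h

Intensity scales as (d₁/d₂)², so scaling from 20.3 m to 37.0 m:
1.86 × (20.3/37.0)² = 1.86 × 0.3010 = 0.5599 mSv/h.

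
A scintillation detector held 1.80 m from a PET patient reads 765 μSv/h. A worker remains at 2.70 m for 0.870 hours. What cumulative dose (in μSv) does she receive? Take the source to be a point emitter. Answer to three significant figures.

By the inverse-square law, rate at 2.70 m:
765 × (1.80/2.70)² = 765 × 0.4444 = 340.0 μSv/h.
Dose = rate × time = 340.0 μSv/h × 0.8700 h = 295.8 μSv.

296 μSv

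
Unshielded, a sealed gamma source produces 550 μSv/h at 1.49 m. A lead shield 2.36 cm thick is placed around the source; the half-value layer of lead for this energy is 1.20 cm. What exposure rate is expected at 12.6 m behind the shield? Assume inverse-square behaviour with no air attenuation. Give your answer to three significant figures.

Distance alone: 550 × (1.49/12.6)² = 550 × 0.01398 = 7.689 μSv/h.
Shield: 2.36/1.20 = 1.967 half-value layers → attenuation 2^(−1.967) = 0.2558.
Combined: 7.689 × 0.2558 = 1.967 μSv/h.

1.97 μSv/h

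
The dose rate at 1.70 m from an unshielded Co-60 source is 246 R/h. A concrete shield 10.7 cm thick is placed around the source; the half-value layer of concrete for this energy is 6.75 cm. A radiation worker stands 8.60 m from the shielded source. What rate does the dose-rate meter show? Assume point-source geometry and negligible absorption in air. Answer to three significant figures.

Distance alone: (1.70/8.60)² = 0.03908, so 246 × 0.03908 = 9.614 R/h.
Shield: 10.7/6.75 = 1.585 half-value layers → attenuation 2^(−1.585) = 0.3333.
Combined: 9.614 × 0.3333 = 3.204 R/h.

3.20 R/h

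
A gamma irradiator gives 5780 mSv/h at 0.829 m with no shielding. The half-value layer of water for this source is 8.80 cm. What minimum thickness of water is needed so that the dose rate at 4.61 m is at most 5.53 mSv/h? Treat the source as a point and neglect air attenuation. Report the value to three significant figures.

At 4.61 m, distance alone gives 5780 × (0.829/4.61)² = 5780 × 0.03234 = 186.9 mSv/h.
Further attenuation needed: 186.9/5.53 = 33.80.
n = log₂(33.80) = 5.079 half-value layers.
Thickness = 5.079 × 8.80 cm = 44.70 cm.

44.7 cm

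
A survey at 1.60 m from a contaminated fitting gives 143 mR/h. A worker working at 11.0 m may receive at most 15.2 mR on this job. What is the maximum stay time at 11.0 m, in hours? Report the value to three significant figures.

5.02 h

Since intensity falls as 1/r², rate at 11.0 m:
143 × (1.60/11.0)² = 143 × 0.02116 = 3.026 mR/h.
Stay time = 15.2 mR ÷ 3.026 mR/h = 5.023 h.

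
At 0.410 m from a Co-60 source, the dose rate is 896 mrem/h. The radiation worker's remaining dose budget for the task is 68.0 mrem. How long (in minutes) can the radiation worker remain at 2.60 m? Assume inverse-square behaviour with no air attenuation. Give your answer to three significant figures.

Since intensity falls as 1/r², rate at 2.60 m:
896 × (0.410/2.60)² = 896 × 0.02487 = 22.28 mrem/h.
Stay time = 68.0 mrem ÷ 22.28 mrem/h = 3.052 h = 183.1 min.

183 min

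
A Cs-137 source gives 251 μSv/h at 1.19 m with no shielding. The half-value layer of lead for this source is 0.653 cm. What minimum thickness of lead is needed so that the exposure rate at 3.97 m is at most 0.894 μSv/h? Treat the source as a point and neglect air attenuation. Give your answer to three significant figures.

3.04 cm

At 3.97 m, distance alone gives 251 × (1.19/3.97)² = 251 × 0.08985 = 22.55 μSv/h.
Further attenuation needed: 22.55/0.894 = 25.22.
n = log₂(25.22) = 4.656 half-value layers.
Thickness = 4.656 × 0.653 cm = 3.040 cm.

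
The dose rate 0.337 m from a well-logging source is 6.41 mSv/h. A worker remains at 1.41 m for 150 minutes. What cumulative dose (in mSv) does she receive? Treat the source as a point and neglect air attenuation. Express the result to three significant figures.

0.915 mSv

Applying the 1/r² law, rate at 1.41 m:
(0.337/1.41)² = 0.05712, so 6.41 × 0.05712 = 0.3661 mSv/h.
Dose = rate × time = 0.3661 mSv/h × 2.500 h = 0.9152 mSv.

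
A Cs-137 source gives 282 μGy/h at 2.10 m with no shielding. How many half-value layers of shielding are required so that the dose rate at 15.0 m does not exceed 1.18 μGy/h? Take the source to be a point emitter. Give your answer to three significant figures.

At 15.0 m, distance alone gives 282 × (2.10/15.0)² = 282 × 0.01960 = 5.527 μGy/h.
Further attenuation needed: 5.527/1.18 = 4.684.
n = log₂(4.684) = 2.228 half-value layers.

2.23 half-value layers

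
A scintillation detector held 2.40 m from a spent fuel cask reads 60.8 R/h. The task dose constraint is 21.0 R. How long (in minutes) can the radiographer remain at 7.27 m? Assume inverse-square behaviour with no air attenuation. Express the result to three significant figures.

190 min

Using I₁d₁² = I₂d₂², rate at 7.27 m:
60.8 × (2.40/7.27)² = 60.8 × 0.1090 = 6.627 R/h.
Stay time = 21.0 R ÷ 6.627 R/h = 3.169 h = 190.1 min.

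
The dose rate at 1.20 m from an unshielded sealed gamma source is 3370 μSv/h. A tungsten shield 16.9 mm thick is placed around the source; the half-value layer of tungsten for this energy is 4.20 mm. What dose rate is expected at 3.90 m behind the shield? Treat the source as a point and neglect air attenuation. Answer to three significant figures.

Distance alone: 3370 × (1.20/3.90)² = 3370 × 0.09467 = 319.0 μSv/h.
Shield: 16.9/4.20 = 4.024 half-value layers → attenuation 2^(−4.024) = 0.06147.
Combined: 319.0 × 0.06147 = 19.61 μSv/h.

19.6 μSv/h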